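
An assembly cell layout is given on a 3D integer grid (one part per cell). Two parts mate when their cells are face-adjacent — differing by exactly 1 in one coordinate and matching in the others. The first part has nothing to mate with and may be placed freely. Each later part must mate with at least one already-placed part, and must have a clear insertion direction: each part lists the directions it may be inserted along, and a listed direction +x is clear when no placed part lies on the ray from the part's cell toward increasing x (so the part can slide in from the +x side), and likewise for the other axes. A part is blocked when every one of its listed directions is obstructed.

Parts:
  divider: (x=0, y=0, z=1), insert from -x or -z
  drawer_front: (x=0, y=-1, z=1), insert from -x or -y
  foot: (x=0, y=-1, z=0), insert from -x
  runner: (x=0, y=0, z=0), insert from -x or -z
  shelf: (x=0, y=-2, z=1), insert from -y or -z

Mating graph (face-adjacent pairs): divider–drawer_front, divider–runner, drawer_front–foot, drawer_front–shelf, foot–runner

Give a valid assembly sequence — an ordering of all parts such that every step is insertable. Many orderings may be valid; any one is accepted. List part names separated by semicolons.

1. foot@(0, -1, 0) [-x clear] — {foot}
2. drawer_front@(0, -1, 1) [-x clear] — {drawer_front, foot}
3. divider@(0, 0, 1) [-x clear] — {divider, drawer_front, foot}
4. runner@(0, 0, 0) [-x clear] — {divider, drawer_front, foot, runner}
5. shelf@(0, -2, 1) [-y clear] — {divider, drawer_front, foot, runner, shelf}

foot; drawer_front; divider; runner; shelf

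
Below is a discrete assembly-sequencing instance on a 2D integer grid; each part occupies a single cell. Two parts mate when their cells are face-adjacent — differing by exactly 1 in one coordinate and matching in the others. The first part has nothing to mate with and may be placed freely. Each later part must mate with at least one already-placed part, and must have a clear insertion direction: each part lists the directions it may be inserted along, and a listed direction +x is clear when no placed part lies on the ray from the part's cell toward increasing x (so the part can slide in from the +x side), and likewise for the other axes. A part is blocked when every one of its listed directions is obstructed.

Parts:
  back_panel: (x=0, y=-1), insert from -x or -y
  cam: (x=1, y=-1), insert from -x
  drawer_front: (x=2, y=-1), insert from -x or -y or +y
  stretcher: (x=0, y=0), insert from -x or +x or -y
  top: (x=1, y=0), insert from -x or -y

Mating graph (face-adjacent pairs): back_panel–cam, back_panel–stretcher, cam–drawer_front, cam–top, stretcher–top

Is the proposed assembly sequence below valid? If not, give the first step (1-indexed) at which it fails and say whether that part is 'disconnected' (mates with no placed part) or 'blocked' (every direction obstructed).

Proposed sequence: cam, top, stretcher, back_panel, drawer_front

1. cam@(1, -1) [-x clear] — {cam}
2. top@(1, 0) [-x clear] — {cam, top}
3. stretcher@(0, 0) [-x clear] — {cam, stretcher, top}
4. back_panel@(0, -1) [-x clear] — {back_panel, cam, stretcher, top}
5. drawer_front@(2, -1) [-y clear] — {back_panel, cam, drawer_front, stretcher, top}

Valid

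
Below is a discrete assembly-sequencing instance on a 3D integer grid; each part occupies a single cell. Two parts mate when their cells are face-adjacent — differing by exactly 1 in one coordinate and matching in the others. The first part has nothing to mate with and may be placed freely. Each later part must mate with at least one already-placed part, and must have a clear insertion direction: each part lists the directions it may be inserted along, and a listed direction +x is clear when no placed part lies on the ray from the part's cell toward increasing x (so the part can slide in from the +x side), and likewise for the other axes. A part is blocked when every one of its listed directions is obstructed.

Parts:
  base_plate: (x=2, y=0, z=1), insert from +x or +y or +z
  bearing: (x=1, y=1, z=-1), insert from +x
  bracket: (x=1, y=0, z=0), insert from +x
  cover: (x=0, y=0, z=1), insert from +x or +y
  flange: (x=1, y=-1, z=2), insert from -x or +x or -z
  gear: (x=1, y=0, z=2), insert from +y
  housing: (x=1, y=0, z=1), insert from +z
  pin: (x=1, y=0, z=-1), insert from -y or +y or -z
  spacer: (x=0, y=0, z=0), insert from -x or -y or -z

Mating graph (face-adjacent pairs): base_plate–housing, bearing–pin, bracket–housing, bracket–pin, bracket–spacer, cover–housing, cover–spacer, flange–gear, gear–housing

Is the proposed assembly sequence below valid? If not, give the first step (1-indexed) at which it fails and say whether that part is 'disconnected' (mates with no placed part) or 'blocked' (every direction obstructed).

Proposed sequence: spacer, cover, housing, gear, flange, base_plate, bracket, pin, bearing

1. spacer@(0, 0, 0) [-x clear] — {spacer}
2. cover@(0, 0, 1) [+x clear] — {cover, spacer}
3. housing@(1, 0, 1) [+z clear] — {cover, housing, spacer}
4. gear@(1, 0, 2) [+y clear] — {cover, gear, housing, spacer}
5. flange@(1, -1, 2) [-x clear] — {cover, flange, gear, housing, spacer}
6. base_plate@(2, 0, 1) [+x clear] — {base_plate, cover, flange, gear, housing, spacer}
7. bracket@(1, 0, 0) [+x clear] — {base_plate, bracket, cover, flange, gear, housing, spacer}
8. pin@(1, 0, -1) [-y clear] — {base_plate, bracket, cover, flange, gear, housing, pin, spacer}
9. bearing@(1, 1, -1) [+x clear] — {base_plate, bearing, bracket, cover, flange, gear, housing, pin, spacer}

Valid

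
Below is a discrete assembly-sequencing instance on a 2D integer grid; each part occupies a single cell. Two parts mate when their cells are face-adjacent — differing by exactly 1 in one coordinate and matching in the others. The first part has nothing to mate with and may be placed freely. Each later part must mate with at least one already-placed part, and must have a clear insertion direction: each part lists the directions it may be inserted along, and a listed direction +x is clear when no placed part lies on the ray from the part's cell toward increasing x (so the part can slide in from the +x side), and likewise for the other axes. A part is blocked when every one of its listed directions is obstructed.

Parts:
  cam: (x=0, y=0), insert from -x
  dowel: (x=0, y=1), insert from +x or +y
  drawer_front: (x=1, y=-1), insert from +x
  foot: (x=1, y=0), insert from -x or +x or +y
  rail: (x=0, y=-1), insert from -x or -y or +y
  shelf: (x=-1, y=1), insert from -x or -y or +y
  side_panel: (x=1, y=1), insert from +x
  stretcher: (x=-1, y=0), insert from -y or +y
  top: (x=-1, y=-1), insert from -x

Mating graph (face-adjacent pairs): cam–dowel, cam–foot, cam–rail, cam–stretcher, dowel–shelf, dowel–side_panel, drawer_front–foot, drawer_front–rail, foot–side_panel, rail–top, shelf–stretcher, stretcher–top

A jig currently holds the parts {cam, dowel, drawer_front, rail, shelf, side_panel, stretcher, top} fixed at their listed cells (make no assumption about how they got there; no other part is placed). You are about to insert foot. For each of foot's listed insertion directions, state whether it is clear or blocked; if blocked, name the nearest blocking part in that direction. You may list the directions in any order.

-x: nearest on ray is cam@(0, 0) ⇒ blocked
+x: ray from foot(1, 0) has no placed part ⇒ clear
+y: nearest on ray is side_panel@(1, 1) ⇒ blocked

+x: clear; +y: blocked by side_panel; -x: blocked by cam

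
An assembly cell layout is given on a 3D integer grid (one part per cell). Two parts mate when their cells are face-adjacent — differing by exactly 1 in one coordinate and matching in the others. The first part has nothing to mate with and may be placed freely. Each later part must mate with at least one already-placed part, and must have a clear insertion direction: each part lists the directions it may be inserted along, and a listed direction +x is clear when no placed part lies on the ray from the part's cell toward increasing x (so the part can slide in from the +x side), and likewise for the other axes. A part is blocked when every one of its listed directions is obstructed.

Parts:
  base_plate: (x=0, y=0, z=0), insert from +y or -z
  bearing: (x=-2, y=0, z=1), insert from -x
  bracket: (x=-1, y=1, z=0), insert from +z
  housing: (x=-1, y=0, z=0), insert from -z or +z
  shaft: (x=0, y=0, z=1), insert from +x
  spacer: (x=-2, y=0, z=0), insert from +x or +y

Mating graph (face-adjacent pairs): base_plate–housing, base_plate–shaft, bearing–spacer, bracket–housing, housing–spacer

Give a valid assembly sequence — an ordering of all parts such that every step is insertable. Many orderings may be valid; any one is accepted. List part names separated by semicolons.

base_plate; housing; spacer; bracket; shaft; bearing

1. base_plate@(0, 0, 0) [+y clear] — {base_plate}
2. housing@(-1, 0, 0) [-z clear] — {base_plate, housing}
3. spacer@(-2, 0, 0) [+y clear] — {base_plate, housing, spacer}
4. bracket@(-1, 1, 0) [+z clear] — {base_plate, bracket, housing, spacer}
5. shaft@(0, 0, 1) [+x clear] — {base_plate, bracket, housing, shaft, spacer}
6. bearing@(-2, 0, 1) [-x clear] — {base_plate, bearing, bracket, housing, shaft, spacer}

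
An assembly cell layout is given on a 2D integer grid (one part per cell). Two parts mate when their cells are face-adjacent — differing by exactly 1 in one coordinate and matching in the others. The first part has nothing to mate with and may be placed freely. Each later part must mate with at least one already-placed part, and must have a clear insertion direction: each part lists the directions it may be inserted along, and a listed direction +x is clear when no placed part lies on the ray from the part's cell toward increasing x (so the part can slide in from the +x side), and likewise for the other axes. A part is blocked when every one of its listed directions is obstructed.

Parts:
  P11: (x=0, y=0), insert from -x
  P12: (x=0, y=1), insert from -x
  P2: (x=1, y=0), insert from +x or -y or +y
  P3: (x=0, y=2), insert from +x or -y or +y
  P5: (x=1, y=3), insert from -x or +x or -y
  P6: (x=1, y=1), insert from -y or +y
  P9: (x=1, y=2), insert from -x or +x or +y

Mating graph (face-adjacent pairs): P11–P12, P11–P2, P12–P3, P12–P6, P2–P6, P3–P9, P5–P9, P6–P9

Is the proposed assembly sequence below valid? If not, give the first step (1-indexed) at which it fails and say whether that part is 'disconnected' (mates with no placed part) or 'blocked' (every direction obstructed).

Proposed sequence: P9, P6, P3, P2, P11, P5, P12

Valid

1. P9@(1, 2) [-x clear] — {P9}
2. P6@(1, 1) [-y clear] — {P6, P9}
3. P3@(0, 2) [-y clear] — {P3, P6, P9}
4. P2@(1, 0) [+x clear] — {P2, P3, P6, P9}
5. P11@(0, 0) [-x clear] — {P11, P2, P3, P6, P9}
6. P5@(1, 3) [-x clear] — {P11, P2, P3, P5, P6, P9}
7. P12@(0, 1) [-x clear] — {P11, P12, P2, P3, P5, P6, P9}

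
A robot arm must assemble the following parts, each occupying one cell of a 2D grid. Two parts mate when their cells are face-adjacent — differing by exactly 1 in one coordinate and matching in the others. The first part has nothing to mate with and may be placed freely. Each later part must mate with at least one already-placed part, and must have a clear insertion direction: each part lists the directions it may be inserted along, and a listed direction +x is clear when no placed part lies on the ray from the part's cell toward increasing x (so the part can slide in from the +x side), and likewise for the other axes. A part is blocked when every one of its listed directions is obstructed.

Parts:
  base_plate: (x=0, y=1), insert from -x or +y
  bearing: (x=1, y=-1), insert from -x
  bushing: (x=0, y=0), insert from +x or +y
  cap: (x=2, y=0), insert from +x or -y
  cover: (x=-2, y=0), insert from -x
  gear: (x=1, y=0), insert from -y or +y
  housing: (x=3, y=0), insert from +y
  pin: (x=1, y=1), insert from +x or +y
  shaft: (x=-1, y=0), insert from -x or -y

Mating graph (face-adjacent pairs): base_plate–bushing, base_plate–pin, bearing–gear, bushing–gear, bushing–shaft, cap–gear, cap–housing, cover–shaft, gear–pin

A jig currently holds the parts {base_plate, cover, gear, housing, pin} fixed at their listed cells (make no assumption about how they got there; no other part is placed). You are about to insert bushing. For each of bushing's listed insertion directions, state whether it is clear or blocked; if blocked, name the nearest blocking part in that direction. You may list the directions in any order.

+x: nearest on ray is gear@(1, 0) ⇒ blocked
+y: nearest on ray is base_plate@(0, 1) ⇒ blocked

+x: blocked by gear; +y: blocked by base_plate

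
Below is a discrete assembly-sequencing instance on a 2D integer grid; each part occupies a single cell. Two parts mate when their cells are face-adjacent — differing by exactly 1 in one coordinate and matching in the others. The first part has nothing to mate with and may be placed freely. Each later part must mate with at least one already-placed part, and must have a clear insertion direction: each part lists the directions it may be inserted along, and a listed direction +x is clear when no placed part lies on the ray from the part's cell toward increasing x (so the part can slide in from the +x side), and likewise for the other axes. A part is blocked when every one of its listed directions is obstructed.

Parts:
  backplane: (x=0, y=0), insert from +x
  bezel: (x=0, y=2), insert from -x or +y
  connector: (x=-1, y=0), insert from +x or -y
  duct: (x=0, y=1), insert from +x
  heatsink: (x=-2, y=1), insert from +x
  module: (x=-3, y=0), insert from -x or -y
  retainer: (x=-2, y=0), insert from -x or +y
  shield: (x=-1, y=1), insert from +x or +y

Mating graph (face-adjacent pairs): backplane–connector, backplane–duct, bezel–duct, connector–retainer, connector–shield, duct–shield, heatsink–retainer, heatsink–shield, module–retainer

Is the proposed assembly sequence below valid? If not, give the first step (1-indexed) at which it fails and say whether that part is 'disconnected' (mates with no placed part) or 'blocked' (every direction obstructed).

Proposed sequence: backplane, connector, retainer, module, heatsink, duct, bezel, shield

Valid

1. backplane@(0, 0) [+x clear] — {backplane}
2. connector@(-1, 0) [-y clear] — {backplane, connector}
3. retainer@(-2, 0) [-x clear] — {backplane, connector, retainer}
4. module@(-3, 0) [-x clear] — {backplane, connector, module, retainer}
5. heatsink@(-2, 1) [+x clear] — {backplane, connector, heatsink, module, retainer}
6. duct@(0, 1) [+x clear] — {backplane, connector, duct, heatsink, module, retainer}
7. bezel@(0, 2) [-x clear] — {backplane, bezel, connector, duct, heatsink, module, retainer}
8. shield@(-1, 1) [+y clear] — {backplane, bezel, connector, duct, heatsink, module, retainer, shield}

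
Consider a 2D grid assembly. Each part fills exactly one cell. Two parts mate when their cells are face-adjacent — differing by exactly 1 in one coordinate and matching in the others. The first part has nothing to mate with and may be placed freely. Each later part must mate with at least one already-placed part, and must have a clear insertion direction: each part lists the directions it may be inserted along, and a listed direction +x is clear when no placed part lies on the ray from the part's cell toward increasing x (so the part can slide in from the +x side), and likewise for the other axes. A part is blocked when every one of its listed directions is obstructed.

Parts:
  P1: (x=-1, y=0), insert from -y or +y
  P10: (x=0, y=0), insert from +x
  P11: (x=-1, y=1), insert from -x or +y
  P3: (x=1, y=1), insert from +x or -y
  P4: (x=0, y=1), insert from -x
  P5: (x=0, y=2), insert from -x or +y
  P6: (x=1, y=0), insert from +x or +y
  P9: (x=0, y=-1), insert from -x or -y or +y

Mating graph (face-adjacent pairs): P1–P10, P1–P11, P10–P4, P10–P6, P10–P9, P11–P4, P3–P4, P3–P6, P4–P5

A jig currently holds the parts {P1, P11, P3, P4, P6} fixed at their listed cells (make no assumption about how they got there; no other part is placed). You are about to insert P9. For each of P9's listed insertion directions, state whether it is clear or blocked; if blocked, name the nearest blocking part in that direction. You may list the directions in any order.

+y: blocked by P4; -x: clear; -y: clear

-x: ray from P9(0, -1) has no placed part ⇒ clear
-y: ray from P9(0, -1) has no placed part ⇒ clear
+y: nearest on ray is P4@(0, 1) ⇒ blocked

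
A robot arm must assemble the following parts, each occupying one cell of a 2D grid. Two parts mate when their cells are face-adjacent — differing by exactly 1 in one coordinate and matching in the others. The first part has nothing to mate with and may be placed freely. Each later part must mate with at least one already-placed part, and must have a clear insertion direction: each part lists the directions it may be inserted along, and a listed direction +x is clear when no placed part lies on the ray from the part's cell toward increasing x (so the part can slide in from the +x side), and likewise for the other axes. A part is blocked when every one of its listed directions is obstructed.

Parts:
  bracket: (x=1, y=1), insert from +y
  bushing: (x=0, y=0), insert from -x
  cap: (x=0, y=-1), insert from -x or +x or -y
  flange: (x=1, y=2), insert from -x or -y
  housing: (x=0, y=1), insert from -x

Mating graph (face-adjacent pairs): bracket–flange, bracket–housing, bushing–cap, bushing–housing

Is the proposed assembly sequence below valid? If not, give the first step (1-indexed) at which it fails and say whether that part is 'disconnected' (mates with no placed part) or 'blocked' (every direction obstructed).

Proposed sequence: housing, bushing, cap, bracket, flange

Valid

1. housing@(0, 1) [-x clear] — {housing}
2. bushing@(0, 0) [-x clear] — {bushing, housing}
3. cap@(0, -1) [-x clear] — {bushing, cap, housing}
4. bracket@(1, 1) [+y clear] — {bracket, bushing, cap, housing}
5. flange@(1, 2) [-x clear] — {bracket, bushing, cap, flange, housing}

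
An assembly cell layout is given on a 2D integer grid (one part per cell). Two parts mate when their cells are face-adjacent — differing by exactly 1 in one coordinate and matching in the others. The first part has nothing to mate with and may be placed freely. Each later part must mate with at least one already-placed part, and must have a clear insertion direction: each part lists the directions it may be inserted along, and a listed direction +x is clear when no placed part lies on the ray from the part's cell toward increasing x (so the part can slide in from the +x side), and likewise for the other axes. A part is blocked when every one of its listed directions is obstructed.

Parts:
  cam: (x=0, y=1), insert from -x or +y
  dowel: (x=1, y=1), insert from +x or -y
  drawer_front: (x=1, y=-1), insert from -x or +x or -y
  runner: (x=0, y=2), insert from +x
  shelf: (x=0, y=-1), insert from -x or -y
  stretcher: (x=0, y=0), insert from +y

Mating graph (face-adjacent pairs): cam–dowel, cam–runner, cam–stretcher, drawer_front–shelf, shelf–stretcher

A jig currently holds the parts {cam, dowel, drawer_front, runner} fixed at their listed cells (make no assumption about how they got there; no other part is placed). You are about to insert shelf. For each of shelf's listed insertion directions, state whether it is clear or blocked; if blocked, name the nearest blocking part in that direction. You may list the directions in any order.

-x: ray from shelf(0, -1) has no placed part ⇒ clear
-y: ray from shelf(0, -1) has no placed part ⇒ clear

-x: clear; -y: clear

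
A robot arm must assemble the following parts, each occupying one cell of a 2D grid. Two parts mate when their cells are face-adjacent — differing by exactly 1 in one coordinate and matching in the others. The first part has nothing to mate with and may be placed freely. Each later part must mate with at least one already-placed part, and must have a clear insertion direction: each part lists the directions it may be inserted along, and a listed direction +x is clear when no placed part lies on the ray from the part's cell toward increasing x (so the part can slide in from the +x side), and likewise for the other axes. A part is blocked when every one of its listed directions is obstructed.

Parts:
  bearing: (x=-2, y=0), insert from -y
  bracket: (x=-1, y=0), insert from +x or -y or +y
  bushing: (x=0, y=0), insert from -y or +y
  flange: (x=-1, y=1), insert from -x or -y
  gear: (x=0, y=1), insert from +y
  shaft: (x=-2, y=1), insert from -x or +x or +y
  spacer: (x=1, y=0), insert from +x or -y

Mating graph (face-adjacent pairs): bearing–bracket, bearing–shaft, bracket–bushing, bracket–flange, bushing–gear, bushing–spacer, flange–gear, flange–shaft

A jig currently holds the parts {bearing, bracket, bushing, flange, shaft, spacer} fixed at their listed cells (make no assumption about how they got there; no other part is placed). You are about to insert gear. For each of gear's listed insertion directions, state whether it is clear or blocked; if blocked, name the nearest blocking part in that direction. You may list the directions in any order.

+y: clear

+y: ray from gear(0, 1) has no placed part ⇒ clear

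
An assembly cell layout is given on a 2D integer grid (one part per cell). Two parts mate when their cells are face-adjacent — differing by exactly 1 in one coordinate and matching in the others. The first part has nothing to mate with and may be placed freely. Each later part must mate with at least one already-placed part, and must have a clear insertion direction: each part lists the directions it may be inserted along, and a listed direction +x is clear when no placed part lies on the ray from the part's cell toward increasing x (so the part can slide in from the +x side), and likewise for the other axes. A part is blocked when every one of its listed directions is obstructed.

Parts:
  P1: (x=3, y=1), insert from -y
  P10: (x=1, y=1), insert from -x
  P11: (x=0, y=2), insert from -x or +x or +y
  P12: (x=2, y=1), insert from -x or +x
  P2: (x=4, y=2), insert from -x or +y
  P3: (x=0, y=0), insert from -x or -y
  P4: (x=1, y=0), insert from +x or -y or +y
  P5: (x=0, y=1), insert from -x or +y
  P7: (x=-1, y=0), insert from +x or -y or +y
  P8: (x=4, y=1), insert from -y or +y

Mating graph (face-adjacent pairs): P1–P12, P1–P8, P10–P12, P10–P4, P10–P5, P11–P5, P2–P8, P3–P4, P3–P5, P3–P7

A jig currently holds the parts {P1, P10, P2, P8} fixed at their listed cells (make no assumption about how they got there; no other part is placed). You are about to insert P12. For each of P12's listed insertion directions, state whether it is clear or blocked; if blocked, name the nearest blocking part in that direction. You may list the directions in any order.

+x: blocked by P1; -x: blocked by P10

-x: nearest on ray is P10@(1, 1) ⇒ blocked
+x: nearest on ray is P1@(3, 1) ⇒ blocked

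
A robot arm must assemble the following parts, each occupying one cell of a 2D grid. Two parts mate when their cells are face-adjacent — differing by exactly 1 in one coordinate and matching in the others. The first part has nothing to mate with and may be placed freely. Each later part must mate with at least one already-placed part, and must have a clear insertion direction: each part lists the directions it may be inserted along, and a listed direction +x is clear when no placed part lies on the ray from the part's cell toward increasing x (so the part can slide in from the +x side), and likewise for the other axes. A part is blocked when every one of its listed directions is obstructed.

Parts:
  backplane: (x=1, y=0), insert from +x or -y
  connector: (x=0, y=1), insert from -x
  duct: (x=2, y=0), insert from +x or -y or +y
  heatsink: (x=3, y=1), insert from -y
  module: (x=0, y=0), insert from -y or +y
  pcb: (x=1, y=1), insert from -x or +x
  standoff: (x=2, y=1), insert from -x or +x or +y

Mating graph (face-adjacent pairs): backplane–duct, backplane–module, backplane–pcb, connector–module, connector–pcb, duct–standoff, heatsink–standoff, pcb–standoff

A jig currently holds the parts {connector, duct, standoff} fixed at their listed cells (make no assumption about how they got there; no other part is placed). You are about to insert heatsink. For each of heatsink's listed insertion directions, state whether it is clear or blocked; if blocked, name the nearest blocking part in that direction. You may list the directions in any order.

-y: ray from heatsink(3, 1) has no placed part ⇒ clear

-y: clear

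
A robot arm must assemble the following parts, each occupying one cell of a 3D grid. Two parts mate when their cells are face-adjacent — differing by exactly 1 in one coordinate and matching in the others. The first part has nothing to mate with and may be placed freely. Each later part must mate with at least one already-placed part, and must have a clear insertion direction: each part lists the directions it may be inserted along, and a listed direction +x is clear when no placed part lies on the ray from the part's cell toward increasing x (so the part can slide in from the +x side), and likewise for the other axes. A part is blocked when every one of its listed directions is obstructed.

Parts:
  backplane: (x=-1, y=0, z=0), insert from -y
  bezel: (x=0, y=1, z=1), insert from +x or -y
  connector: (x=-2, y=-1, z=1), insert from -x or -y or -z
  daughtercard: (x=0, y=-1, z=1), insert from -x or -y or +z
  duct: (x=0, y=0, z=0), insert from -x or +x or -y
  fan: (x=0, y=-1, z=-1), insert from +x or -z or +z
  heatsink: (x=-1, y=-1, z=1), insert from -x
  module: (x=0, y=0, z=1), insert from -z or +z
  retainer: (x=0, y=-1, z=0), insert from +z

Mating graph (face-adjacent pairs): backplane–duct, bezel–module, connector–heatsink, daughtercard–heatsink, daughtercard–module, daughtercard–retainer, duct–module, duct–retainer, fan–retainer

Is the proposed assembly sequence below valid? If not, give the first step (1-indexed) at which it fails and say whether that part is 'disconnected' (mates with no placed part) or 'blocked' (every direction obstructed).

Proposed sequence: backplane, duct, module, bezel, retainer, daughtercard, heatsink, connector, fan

Valid

1. backplane@(-1, 0, 0) [-y clear] — {backplane}
2. duct@(0, 0, 0) [+x clear] — {backplane, duct}
3. module@(0, 0, 1) [+z clear] — {backplane, duct, module}
4. bezel@(0, 1, 1) [+x clear] — {backplane, bezel, duct, module}
5. retainer@(0, -1, 0) [+z clear] — {backplane, bezel, duct, module, retainer}
6. daughtercard@(0, -1, 1) [-x clear] — {backplane, bezel, daughtercard, duct, module, retainer}
7. heatsink@(-1, -1, 1) [-x clear] — {backplane, bezel, daughtercard, duct, heatsink, module, retainer}
8. connector@(-2, -1, 1) [-x clear] — {backplane, bezel, connector, daughtercard, duct, heatsink, module, retainer}
9. fan@(0, -1, -1) [+x clear] — {backplane, bezel, connector, daughtercard, duct, fan, heatsink, module, retainer}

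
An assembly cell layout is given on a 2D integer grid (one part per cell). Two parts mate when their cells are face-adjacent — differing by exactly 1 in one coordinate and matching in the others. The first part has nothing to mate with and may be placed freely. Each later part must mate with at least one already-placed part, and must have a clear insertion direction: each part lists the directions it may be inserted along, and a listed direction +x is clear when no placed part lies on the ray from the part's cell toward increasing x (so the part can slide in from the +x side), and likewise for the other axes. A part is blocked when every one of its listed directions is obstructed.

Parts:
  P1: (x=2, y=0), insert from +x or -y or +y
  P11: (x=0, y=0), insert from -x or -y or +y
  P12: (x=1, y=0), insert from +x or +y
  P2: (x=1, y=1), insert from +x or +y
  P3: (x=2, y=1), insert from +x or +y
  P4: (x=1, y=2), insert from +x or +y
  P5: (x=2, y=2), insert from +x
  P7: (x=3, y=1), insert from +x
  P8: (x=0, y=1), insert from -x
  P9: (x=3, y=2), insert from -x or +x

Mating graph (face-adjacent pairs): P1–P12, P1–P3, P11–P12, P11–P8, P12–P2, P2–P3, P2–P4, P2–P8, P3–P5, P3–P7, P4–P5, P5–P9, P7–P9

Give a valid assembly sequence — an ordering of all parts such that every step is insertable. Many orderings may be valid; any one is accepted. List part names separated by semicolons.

1. P1@(2, 0) [+x clear] — {P1}
2. P12@(1, 0) [+y clear] — {P1, P12}
3. P11@(0, 0) [-x clear] — {P1, P11, P12}
4. P2@(1, 1) [+x clear] — {P1, P11, P12, P2}
5. P4@(1, 2) [+x clear] — {P1, P11, P12, P2, P4}
6. P5@(2, 2) [+x clear] — {P1, P11, P12, P2, P4, P5}
7. P9@(3, 2) [+x clear] — {P1, P11, P12, P2, P4, P5, P9}
8. P8@(0, 1) [-x clear] — {P1, P11, P12, P2, P4, P5, P8, P9}
9. P3@(2, 1) [+x clear] — {P1, P11, P12, P2, P3, P4, P5, P8, P9}
10. P7@(3, 1) [+x clear] — {P1, P11, P12, P2, P3, P4, P5, P7, P8, P9}

P1; P12; P11; P2; P4; P5; P9; P8; P3; P7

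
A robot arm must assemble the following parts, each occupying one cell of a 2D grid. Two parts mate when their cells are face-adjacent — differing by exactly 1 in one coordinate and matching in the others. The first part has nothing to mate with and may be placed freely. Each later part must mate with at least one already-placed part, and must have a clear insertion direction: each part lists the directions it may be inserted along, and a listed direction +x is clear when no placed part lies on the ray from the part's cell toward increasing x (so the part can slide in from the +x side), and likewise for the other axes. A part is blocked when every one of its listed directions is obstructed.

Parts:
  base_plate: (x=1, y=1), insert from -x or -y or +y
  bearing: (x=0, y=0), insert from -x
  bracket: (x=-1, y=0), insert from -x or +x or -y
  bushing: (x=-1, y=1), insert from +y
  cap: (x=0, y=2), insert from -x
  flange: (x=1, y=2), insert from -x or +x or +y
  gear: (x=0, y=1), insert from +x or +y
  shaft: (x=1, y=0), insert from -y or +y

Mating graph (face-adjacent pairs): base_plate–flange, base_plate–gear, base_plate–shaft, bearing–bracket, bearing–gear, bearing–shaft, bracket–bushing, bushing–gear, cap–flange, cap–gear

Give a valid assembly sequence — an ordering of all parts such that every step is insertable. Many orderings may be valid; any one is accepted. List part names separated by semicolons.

1. bushing@(-1, 1) [+y clear] — {bushing}
2. gear@(0, 1) [+x clear] — {bushing, gear}
3. bearing@(0, 0) [-x clear] — {bearing, bushing, gear}
4. cap@(0, 2) [-x clear] — {bearing, bushing, cap, gear}
5. flange@(1, 2) [+x clear] — {bearing, bushing, cap, flange, gear}
6. base_plate@(1, 1) [-y clear] — {base_plate, bearing, bushing, cap, flange, gear}
7. bracket@(-1, 0) [-x clear] — {base_plate, bearing, bracket, bushing, cap, flange, gear}
8. shaft@(1, 0) [-y clear] — {base_plate, bearing, bracket, bushing, cap, flange, gear, shaft}

bushing; gear; bearing; cap; flange; base_plate; bracket; shaft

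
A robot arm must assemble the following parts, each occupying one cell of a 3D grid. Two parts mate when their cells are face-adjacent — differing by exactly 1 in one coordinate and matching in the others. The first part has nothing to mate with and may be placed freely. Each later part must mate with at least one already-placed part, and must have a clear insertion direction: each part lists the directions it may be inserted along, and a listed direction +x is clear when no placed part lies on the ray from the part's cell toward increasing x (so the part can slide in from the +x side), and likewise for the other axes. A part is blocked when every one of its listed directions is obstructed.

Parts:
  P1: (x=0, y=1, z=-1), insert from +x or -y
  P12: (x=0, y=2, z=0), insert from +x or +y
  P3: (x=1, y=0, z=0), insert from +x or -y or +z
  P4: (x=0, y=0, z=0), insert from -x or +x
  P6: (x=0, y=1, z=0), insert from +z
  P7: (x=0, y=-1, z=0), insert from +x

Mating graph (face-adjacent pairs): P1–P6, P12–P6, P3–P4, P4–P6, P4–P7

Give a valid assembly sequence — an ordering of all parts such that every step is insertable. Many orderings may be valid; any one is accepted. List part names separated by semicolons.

P3; P4; P7; P6; P12; P1

1. P3@(1, 0, 0) [+x clear] — {P3}
2. P4@(0, 0, 0) [-x clear] — {P3, P4}
3. P7@(0, -1, 0) [+x clear] — {P3, P4, P7}
4. P6@(0, 1, 0) [+z clear] — {P3, P4, P6, P7}
5. P12@(0, 2, 0) [+x clear] — {P12, P3, P4, P6, P7}
6. P1@(0, 1, -1) [+x clear] — {P1, P12, P3, P4, P6, P7}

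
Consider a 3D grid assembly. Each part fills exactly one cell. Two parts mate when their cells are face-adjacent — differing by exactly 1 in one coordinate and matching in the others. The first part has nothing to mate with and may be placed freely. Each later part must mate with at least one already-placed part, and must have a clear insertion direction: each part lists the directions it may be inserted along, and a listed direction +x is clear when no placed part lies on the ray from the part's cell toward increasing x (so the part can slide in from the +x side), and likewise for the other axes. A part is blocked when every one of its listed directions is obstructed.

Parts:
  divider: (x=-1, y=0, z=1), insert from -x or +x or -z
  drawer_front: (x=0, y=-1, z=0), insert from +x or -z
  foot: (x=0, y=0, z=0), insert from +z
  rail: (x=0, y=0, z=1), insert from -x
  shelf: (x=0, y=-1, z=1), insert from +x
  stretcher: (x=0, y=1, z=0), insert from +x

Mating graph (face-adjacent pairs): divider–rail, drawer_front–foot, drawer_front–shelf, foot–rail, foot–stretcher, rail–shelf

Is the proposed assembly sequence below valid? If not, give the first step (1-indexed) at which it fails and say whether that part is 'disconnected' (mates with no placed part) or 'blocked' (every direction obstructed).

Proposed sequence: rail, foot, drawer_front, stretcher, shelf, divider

Invalid at step 2 (blocked)

1. rail@(0, 0, 1) [-x clear] — {rail}
2. foot@(0, 0, 0) — +z all obstructed ⇒ blocked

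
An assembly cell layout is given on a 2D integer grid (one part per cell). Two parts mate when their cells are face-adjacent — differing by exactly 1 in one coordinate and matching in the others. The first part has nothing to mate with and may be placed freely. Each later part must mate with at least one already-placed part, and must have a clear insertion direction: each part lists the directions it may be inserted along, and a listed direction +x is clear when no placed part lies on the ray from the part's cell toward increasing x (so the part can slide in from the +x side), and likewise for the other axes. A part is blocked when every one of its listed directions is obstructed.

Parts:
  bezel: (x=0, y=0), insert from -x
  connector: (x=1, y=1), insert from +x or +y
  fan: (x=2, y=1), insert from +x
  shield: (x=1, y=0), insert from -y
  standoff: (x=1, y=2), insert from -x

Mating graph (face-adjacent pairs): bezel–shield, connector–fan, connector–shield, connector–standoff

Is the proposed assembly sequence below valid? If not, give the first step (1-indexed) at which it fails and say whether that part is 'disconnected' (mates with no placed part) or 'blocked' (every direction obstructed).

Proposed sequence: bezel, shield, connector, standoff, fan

Valid

1. bezel@(0, 0) [-x clear] — {bezel}
2. shield@(1, 0) [-y clear] — {bezel, shield}
3. connector@(1, 1) [+x clear] — {bezel, connector, shield}
4. standoff@(1, 2) [-x clear] — {bezel, connector, shield, standoff}
5. fan@(2, 1) [+x clear] — {bezel, connector, fan, shield, standoff}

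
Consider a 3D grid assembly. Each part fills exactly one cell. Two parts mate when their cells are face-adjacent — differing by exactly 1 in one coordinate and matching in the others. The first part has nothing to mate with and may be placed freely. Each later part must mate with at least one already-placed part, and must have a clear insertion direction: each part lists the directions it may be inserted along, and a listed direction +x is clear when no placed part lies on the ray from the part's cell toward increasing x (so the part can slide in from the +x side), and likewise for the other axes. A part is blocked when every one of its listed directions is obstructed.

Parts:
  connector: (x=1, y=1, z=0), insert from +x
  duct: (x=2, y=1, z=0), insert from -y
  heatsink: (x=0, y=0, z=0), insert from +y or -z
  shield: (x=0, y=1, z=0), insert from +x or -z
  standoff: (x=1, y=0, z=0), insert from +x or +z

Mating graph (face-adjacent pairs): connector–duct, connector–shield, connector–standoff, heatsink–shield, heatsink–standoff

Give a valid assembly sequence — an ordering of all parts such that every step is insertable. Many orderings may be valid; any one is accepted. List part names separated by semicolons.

standoff; heatsink; shield; connector; duct

1. standoff@(1, 0, 0) [+x clear] — {standoff}
2. heatsink@(0, 0, 0) [+y clear] — {heatsink, standoff}
3. shield@(0, 1, 0) [+x clear] — {heatsink, shield, standoff}
4. connector@(1, 1, 0) [+x clear] — {connector, heatsink, shield, standoff}
5. duct@(2, 1, 0) [-y clear] — {connector, duct, heatsink, shield, standoff}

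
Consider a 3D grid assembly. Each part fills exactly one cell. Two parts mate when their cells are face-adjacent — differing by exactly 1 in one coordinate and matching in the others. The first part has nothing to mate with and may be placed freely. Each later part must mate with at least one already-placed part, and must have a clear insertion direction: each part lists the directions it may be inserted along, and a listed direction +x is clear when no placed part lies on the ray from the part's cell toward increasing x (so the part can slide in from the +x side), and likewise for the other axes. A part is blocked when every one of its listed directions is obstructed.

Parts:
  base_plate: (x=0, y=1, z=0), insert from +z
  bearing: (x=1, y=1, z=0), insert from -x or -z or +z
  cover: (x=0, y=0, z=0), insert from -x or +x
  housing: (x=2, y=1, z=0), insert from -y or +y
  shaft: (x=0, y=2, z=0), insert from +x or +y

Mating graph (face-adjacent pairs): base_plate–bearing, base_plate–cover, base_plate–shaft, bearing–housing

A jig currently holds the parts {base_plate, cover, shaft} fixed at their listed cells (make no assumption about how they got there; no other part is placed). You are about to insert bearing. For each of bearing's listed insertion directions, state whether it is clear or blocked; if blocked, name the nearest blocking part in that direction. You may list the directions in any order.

+z: clear; -x: blocked by base_plate; -z: clear

-x: nearest on ray is base_plate@(0, 1, 0) ⇒ blocked
-z: ray from bearing(1, 1, 0) has no placed part ⇒ clear
+z: ray from bearing(1, 1, 0) has no placed part ⇒ clear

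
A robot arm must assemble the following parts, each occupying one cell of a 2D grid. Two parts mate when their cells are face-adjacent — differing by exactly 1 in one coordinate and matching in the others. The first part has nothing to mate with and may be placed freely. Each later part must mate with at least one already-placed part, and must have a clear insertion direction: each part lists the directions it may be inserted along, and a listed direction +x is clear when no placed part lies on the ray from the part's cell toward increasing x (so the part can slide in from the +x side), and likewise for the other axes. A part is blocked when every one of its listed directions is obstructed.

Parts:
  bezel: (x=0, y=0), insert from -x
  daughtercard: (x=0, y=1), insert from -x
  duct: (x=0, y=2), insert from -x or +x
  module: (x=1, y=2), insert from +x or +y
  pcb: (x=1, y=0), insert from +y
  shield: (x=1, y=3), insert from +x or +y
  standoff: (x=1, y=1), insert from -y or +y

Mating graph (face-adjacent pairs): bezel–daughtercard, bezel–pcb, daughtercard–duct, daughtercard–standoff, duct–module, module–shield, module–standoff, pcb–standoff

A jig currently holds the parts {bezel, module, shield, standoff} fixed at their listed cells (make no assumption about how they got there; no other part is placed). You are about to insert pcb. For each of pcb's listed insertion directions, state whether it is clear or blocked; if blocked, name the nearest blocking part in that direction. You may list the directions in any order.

+y: nearest on ray is standoff@(1, 1) ⇒ blocked

+y: blocked by standoff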